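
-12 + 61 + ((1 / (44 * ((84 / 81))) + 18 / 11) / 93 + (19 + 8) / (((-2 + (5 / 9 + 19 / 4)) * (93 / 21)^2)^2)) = 16120047979367 / 328817805008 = 49.02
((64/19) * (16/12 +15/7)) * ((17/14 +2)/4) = 8760/931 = 9.41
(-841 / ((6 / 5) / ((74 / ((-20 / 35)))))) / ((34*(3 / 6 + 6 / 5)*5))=1089095 / 3468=314.04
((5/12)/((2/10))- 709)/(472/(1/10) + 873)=-499/3948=-0.13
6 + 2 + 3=11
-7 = -7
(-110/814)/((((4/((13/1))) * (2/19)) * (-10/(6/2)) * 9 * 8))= 0.02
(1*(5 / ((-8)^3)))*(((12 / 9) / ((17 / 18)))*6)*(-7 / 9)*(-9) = -315 / 544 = -0.58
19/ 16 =1.19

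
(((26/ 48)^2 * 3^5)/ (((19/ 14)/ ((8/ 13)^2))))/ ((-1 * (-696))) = 63/ 2204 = 0.03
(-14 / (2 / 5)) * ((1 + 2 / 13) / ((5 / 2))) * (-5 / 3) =350 / 13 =26.92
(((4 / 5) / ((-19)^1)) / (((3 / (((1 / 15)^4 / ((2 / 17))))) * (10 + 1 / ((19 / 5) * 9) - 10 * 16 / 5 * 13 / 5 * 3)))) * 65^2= 338 / 8133075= 0.00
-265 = -265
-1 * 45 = -45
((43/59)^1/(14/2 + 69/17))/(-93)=-731/1031556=-0.00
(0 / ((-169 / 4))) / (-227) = 0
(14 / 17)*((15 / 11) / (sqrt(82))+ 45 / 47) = 105*sqrt(82) / 7667+ 630 / 799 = 0.91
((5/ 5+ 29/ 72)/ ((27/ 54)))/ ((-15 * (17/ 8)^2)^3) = -6619136/ 733178658375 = -0.00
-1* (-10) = 10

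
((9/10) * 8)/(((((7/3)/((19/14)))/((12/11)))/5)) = 12312/539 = 22.84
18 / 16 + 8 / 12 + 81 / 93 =1981 / 744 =2.66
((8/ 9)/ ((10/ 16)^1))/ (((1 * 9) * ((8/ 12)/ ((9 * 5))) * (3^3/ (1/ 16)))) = 2/ 81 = 0.02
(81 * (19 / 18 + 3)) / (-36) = -73 / 8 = -9.12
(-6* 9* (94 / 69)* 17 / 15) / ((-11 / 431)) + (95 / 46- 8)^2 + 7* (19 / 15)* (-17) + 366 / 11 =1111837217 / 349140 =3184.50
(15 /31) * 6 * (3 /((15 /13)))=234 /31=7.55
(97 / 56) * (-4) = -97 / 14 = -6.93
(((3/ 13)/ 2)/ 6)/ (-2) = -1/ 104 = -0.01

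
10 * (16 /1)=160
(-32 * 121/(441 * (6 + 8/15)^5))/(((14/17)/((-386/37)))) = 33496959375/3584893385059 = 0.01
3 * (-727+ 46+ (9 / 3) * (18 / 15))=-10161 / 5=-2032.20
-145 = -145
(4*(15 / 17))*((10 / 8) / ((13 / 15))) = 1125 / 221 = 5.09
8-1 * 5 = 3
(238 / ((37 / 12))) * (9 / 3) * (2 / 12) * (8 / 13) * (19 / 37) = 217056 / 17797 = 12.20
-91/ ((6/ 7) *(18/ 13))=-8281/ 108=-76.68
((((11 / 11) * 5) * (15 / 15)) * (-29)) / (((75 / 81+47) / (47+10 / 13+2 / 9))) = -2442525 / 16822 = -145.20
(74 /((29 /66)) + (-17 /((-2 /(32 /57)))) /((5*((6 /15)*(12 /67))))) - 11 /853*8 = 768309386 /4230027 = 181.63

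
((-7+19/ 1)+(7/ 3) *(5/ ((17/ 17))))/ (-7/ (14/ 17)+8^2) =142/ 333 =0.43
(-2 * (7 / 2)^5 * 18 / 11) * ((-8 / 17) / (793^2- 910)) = 16807 / 13047177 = 0.00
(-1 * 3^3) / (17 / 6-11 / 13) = -2106 / 155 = -13.59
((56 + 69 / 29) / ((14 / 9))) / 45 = 1693 / 2030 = 0.83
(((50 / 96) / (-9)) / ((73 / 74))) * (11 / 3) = -10175 / 47304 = -0.22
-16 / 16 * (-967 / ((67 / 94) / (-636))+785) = -57863723 / 67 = -863637.66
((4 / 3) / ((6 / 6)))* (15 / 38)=0.53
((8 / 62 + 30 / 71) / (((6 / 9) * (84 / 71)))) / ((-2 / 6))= -1821 / 868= -2.10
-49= -49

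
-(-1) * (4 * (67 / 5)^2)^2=322417936 / 625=515868.70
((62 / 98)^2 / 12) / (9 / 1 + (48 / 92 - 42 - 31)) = -22103 / 42065520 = -0.00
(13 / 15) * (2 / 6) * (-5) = -13 / 9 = -1.44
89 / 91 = 0.98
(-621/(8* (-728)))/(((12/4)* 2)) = 207/11648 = 0.02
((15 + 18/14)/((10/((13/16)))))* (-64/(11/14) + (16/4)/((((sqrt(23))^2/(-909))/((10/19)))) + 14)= -14122173/70840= -199.35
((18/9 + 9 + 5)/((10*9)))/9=8/405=0.02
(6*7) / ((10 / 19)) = 399 / 5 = 79.80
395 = 395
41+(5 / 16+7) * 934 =6870.88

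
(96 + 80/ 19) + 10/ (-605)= 230346/ 2299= 100.19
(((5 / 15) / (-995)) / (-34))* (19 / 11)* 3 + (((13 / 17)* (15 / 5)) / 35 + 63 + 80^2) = 3367140841 / 520982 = 6463.07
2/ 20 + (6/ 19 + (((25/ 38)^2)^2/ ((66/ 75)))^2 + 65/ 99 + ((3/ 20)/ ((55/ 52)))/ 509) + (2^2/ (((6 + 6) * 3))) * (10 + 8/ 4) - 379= -90747695051940483715891/ 240998553016047129600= -376.55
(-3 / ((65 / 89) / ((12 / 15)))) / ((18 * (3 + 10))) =-178 / 12675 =-0.01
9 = 9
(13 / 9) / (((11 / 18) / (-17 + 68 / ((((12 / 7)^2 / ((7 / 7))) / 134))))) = 721565 / 99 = 7288.54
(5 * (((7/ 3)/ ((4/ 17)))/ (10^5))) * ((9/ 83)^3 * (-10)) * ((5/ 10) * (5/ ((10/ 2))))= -28917/ 9148592000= -0.00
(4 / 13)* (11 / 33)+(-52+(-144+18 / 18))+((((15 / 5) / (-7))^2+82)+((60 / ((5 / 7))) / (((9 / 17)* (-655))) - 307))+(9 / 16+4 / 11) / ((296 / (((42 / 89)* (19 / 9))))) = -406205398382593 / 967264217920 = -419.95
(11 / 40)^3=1331 / 64000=0.02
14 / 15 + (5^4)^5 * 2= 190734863281250.93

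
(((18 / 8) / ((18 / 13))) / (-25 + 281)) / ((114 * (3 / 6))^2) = 13 / 6653952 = 0.00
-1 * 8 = -8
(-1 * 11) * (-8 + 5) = 33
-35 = -35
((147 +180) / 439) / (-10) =-327 / 4390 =-0.07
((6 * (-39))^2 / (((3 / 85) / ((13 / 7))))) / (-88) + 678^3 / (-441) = -797144421 / 1078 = -739466.07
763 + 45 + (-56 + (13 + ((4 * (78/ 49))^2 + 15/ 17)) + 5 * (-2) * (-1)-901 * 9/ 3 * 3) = -297661015/ 40817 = -7292.57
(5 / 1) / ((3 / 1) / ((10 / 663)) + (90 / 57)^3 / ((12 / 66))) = 0.02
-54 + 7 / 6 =-317 / 6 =-52.83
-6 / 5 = -1.20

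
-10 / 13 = -0.77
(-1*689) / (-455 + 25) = 689 / 430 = 1.60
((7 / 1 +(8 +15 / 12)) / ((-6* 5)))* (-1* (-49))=-637 / 24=-26.54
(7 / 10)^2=49 / 100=0.49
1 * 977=977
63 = 63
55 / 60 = 11 / 12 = 0.92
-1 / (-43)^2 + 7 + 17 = 44375 / 1849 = 24.00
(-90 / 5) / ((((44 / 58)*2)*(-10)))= 261 / 220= 1.19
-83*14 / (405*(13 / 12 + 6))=-4648 / 11475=-0.41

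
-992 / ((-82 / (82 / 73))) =992 / 73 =13.59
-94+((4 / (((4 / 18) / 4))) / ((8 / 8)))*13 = 842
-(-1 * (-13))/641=-13/641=-0.02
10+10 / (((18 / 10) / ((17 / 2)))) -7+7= 515 / 9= 57.22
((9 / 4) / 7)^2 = 81 / 784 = 0.10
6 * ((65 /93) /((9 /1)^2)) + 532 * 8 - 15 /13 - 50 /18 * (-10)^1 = 139799383 /32643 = 4282.68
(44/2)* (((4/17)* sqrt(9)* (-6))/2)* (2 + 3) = -3960/17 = -232.94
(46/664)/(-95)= -23/31540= -0.00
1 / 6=0.17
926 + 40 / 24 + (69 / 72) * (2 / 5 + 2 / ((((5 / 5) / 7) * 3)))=83927 / 90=932.52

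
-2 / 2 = -1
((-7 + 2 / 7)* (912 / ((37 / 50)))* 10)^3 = -566615968257357.74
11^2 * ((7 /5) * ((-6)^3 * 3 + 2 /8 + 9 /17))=-37277317 /340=-109639.17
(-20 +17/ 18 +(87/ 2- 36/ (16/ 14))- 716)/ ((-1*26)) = 13015/ 468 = 27.81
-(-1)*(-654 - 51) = -705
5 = 5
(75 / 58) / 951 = 25 / 18386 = 0.00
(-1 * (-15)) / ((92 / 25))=4.08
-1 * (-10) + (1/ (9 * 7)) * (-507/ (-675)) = 141919/ 14175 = 10.01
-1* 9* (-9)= 81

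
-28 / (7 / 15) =-60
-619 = -619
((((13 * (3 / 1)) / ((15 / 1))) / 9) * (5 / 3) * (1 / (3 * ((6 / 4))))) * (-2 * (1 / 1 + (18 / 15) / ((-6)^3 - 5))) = -4396 / 20655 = -0.21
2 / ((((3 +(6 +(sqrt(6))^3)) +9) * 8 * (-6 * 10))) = -1 / 1440 +sqrt(6) / 4320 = -0.00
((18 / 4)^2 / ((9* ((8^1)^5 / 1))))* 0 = 0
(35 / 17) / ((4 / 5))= 175 / 68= 2.57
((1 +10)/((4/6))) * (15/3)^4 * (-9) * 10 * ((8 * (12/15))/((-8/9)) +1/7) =45849375/7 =6549910.71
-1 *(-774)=774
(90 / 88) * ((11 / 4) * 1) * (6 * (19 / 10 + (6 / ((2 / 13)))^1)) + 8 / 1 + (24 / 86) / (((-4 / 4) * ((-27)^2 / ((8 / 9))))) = 1050531499 / 1504656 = 698.19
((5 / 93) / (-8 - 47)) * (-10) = 10 / 1023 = 0.01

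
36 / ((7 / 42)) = 216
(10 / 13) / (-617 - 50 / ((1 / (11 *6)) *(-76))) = -95 / 70837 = -0.00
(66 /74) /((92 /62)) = 1023 /1702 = 0.60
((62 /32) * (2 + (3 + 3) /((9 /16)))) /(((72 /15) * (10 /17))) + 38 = 53789 /1152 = 46.69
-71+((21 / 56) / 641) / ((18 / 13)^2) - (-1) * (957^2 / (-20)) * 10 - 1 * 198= -253758556775 / 553824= -458193.50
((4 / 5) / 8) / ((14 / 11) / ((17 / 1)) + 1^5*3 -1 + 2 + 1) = 187 / 9490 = 0.02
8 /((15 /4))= 32 /15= 2.13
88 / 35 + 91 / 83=3.61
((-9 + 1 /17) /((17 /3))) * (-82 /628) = 9348 /45373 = 0.21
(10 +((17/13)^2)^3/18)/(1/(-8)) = -3571852756/43441281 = -82.22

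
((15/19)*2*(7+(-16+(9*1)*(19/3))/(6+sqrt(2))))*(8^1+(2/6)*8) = 77440/323 - 6560*sqrt(2)/323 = 211.03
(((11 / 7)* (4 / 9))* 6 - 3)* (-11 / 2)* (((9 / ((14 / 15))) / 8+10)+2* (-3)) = -160325 / 4704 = -34.08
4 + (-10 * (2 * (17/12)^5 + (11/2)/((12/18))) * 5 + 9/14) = -426078815/435456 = -978.47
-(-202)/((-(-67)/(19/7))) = 3838/469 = 8.18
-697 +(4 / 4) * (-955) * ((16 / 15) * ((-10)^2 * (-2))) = 609109 / 3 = 203036.33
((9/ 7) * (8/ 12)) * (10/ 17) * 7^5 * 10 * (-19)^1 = -27371400/ 17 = -1610082.35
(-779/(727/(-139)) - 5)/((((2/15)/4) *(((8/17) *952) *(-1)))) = -784845/81424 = -9.64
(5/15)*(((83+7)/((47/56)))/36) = 140/141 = 0.99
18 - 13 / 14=239 / 14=17.07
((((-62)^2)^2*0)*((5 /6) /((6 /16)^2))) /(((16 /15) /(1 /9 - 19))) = 0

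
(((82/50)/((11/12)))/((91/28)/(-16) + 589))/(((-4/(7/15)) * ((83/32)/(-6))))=1175552/1433524125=0.00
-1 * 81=-81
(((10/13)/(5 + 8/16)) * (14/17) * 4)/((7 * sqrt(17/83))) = 160 * sqrt(1411)/41327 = 0.15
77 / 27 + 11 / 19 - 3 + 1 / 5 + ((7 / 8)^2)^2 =12785893 / 10506240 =1.22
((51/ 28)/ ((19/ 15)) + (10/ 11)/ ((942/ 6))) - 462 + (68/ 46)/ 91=-126515142839/ 274710436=-460.54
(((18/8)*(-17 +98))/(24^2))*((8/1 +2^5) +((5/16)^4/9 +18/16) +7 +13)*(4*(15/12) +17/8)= 18495505521/134217728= 137.80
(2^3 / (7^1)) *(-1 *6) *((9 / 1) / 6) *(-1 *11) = 792 / 7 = 113.14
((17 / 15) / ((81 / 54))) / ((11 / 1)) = 34 / 495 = 0.07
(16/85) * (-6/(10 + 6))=-6/85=-0.07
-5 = -5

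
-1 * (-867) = 867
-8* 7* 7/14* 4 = -112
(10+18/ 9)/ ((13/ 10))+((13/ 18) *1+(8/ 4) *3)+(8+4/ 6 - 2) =5293/ 234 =22.62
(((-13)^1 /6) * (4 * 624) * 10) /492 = -13520 /123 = -109.92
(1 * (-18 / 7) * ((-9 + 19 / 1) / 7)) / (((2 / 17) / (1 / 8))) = -765 / 196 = -3.90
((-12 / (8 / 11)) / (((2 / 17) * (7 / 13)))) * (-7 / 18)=2431 / 24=101.29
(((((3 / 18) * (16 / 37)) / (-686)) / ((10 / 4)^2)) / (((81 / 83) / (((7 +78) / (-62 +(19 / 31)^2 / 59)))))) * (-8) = -10240292992 / 54199416325005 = -0.00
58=58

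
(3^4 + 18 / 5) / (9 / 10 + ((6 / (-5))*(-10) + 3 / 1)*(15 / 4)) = 188 / 127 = 1.48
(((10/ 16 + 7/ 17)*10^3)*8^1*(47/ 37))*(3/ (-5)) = -3976200/ 629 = -6321.46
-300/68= -75/17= -4.41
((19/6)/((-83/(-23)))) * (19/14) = 1.19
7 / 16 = 0.44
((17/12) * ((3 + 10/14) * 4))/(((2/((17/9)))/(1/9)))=3757/1701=2.21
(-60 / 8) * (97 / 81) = -485 / 54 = -8.98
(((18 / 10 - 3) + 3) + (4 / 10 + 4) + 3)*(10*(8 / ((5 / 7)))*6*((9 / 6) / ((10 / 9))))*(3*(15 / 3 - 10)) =-125193.60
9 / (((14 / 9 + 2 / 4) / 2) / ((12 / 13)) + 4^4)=3888 / 111073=0.04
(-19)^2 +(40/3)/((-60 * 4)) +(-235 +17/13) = 127.25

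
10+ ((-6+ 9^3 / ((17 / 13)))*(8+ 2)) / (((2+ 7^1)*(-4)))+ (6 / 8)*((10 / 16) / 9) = -77865 / 544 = -143.13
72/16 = 4.50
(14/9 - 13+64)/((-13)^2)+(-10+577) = 862880/1521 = 567.31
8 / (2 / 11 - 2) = -22 / 5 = -4.40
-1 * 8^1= -8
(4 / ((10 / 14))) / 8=7 / 10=0.70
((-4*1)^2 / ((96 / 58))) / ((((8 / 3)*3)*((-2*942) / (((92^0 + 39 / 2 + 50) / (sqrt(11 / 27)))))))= -1363*sqrt(33) / 110528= -0.07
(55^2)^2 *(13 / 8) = 118958125 / 8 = 14869765.62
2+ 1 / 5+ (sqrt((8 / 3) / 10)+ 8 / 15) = 2 * sqrt(15) / 15+ 41 / 15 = 3.25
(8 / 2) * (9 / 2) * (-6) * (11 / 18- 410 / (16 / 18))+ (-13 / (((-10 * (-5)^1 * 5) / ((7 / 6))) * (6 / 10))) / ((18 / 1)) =49748.99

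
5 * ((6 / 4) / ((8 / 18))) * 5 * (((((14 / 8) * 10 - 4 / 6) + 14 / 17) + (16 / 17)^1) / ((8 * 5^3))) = 17073 / 10880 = 1.57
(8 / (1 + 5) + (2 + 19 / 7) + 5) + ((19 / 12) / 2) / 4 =2519 / 224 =11.25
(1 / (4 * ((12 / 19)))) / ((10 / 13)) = 247 / 480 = 0.51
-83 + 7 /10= -823 /10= -82.30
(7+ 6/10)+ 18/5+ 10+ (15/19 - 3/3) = 1994/95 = 20.99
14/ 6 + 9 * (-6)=-155/ 3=-51.67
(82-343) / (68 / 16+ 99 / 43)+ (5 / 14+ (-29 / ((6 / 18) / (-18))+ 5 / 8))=13768775 / 9016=1527.15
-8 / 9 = -0.89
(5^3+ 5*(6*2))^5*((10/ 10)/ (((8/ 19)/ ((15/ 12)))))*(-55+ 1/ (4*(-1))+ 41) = -1173429772359375/ 128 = -9167420096557.62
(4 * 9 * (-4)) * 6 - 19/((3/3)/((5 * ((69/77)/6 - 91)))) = 1196089/154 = 7766.81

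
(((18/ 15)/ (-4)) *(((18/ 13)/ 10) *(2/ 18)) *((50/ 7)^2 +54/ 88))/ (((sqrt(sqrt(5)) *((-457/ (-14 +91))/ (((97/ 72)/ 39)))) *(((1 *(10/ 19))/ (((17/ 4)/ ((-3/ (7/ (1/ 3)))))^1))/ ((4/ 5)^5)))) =-6975721826 *5^(3/ 4)/ 1357611328125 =-0.02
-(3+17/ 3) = -26/ 3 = -8.67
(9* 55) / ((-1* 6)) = -165 / 2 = -82.50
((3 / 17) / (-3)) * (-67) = 67 / 17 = 3.94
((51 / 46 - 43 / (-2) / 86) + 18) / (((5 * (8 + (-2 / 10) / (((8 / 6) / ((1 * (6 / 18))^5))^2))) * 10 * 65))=1797714 / 2414447425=0.00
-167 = -167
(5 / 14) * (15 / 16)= 75 / 224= 0.33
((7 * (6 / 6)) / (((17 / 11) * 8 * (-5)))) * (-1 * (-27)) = -2079 / 680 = -3.06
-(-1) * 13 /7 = 13 /7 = 1.86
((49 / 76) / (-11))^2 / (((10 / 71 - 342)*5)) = -170471 / 84818018560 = -0.00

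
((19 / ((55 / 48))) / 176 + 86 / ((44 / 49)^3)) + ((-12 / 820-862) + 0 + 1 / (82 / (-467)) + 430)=-2783902897 / 8731360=-318.84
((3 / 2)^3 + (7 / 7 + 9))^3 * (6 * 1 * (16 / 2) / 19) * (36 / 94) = 33076161 / 14288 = 2314.96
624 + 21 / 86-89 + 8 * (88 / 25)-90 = 1017819 / 2150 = 473.40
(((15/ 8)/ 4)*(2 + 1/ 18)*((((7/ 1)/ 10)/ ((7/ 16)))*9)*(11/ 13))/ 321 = 407/ 11128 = 0.04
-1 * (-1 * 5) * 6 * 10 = 300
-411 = -411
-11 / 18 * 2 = -11 / 9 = -1.22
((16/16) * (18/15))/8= 0.15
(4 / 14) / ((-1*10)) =-1 / 35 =-0.03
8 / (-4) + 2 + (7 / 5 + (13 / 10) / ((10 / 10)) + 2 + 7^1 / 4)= 129 / 20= 6.45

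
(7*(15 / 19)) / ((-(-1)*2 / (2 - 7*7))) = -4935 / 38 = -129.87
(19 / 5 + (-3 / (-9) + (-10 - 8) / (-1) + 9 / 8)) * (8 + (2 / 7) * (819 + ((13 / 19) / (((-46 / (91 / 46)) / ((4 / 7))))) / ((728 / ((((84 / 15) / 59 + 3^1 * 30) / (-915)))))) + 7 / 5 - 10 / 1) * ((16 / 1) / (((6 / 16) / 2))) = 2771144234163627152 / 5982200665875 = 463231.57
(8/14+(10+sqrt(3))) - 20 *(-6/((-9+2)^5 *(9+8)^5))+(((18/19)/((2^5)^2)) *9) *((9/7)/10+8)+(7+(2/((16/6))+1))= sqrt(3)+45010751587718713/2321444840350720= 21.12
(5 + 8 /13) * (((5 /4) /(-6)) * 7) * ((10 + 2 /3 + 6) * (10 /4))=-319375 /936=-341.21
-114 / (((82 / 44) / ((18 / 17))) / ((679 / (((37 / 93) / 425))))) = -71267704200 / 1517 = -46979369.94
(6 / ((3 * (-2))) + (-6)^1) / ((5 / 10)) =-14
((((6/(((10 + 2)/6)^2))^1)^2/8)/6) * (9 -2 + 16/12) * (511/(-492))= -12775/31488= -0.41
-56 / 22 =-28 / 11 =-2.55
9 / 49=0.18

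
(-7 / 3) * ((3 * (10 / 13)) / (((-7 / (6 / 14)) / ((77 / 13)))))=330 / 169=1.95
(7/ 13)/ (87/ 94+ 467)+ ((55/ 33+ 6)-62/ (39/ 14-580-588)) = 216061846277/ 27983564895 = 7.72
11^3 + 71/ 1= 1402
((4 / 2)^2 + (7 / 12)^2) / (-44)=-625 / 6336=-0.10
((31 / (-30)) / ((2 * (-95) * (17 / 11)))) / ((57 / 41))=13981 / 5523300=0.00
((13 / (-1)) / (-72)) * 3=13 / 24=0.54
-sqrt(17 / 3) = -sqrt(51) / 3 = -2.38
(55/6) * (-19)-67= -241.17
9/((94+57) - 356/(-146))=657/11201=0.06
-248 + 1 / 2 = -495 / 2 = -247.50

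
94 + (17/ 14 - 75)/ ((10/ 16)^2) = -16606/ 175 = -94.89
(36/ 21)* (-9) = -108/ 7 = -15.43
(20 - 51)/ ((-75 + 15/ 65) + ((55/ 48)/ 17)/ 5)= 328848/ 793009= 0.41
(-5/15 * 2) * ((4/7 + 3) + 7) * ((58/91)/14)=-4292/13377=-0.32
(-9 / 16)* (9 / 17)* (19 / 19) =-81 / 272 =-0.30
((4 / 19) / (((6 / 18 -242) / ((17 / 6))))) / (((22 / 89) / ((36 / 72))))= -1513 / 303050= -0.00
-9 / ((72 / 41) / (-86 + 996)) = -4663.75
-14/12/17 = -7/102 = -0.07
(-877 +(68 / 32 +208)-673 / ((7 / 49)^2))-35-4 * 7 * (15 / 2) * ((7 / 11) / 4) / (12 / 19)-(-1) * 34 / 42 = -15583705 / 462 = -33730.96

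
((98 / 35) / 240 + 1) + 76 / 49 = 2.56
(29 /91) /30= 29 /2730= 0.01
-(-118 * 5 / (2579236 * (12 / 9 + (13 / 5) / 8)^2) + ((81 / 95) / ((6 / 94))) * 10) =-64807995752442 / 485166542971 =-133.58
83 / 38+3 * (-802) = -91345 / 38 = -2403.82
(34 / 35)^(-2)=1225 / 1156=1.06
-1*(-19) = 19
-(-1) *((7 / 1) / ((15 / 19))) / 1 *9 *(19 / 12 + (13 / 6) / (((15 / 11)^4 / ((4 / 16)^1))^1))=281173039 / 2025000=138.85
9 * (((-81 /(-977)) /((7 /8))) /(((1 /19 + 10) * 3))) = 36936 /1306249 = 0.03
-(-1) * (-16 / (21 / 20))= -15.24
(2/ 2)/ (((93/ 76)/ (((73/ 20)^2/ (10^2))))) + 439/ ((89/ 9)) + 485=43826891339/ 82770000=529.50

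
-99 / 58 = -1.71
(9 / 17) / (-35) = -9 / 595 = -0.02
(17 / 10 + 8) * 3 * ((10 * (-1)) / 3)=-97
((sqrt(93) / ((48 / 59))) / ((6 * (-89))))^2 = 107911 / 218999808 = 0.00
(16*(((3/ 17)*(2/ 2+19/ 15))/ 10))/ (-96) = -1/ 150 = -0.01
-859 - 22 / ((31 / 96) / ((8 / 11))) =-908.55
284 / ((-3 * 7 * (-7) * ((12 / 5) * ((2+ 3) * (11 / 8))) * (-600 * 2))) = -71 / 727650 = -0.00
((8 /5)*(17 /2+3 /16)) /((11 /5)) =139 /22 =6.32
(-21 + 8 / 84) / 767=-439 / 16107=-0.03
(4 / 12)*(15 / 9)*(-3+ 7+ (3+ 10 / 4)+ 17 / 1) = 265 / 18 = 14.72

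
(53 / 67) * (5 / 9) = 265 / 603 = 0.44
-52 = -52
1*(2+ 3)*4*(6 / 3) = 40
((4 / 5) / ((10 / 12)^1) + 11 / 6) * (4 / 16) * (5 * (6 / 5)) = 419 / 100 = 4.19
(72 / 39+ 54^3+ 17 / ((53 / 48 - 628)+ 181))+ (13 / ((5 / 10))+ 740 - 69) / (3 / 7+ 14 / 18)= 196589150217 / 1243892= 158043.58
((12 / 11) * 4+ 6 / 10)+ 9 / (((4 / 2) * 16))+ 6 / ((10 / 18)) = 28239 / 1760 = 16.04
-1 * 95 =-95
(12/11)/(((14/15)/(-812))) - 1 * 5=-954.09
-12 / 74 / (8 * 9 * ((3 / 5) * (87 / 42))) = -35 / 19314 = -0.00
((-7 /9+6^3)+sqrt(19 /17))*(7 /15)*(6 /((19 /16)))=224*sqrt(323) /1615+433888 /855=509.96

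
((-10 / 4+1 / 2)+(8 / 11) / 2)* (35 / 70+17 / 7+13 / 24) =-159 / 28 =-5.68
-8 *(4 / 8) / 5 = -0.80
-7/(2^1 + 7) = -7/9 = -0.78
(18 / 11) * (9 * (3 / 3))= 162 / 11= 14.73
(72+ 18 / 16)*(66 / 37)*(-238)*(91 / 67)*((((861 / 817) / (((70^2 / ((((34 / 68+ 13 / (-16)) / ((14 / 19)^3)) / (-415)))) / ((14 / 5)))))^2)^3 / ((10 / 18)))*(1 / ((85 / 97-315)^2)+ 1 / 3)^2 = -512494837078412474287857027974878922457539585609211 / 28651769723742265041761630793096978461273387786611772536913920000000000000000000000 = -0.00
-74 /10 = -37 /5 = -7.40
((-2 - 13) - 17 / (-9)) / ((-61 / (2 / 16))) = 59 / 2196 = 0.03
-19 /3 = -6.33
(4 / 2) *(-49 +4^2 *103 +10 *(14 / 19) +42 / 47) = 2870570 / 893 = 3214.52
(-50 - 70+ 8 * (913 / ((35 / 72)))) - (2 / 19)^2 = 188329228 / 12635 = 14905.36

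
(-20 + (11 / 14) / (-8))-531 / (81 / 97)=-661235 / 1008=-655.99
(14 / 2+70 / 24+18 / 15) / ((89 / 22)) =7337 / 2670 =2.75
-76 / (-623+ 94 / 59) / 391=4484 / 14335233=0.00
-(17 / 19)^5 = -1419857 / 2476099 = -0.57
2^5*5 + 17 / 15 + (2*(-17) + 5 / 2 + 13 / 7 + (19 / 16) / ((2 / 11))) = 138.02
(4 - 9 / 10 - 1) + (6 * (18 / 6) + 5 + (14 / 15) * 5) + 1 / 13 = 11639 / 390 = 29.84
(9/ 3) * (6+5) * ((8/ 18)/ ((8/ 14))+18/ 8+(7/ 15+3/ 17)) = 123563/ 1020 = 121.14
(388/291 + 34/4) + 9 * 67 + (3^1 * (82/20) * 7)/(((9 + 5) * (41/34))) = 9269/15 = 617.93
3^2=9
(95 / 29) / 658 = 95 / 19082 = 0.00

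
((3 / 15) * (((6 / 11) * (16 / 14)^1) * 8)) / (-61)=-384 / 23485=-0.02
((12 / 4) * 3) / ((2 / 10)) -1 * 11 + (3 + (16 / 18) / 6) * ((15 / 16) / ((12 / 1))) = 59177 / 1728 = 34.25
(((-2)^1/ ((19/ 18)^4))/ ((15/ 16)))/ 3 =-373248/ 651605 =-0.57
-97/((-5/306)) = 29682/5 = 5936.40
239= 239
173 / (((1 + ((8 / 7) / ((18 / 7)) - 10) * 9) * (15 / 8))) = -1384 / 1275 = -1.09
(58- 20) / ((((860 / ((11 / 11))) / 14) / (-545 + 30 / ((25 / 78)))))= -300181 / 1075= -279.24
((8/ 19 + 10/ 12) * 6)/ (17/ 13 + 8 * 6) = 1859/ 12179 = 0.15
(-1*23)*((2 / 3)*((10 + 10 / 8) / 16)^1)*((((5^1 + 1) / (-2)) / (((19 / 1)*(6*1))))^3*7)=2415 / 1755904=0.00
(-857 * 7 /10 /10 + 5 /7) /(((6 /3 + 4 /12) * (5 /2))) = -10.16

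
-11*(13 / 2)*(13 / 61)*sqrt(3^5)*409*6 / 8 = -20528937*sqrt(3) / 488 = -72863.04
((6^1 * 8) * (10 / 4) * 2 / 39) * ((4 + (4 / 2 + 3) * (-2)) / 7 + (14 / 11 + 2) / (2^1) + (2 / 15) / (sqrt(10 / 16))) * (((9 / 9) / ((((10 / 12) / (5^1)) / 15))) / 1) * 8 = 3072 * sqrt(10) / 13 + 3456000 / 1001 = 4199.82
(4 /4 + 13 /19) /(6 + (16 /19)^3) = 5776 /22625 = 0.26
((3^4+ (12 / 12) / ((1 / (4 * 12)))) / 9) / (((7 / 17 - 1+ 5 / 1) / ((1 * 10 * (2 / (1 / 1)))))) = 2924 / 45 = 64.98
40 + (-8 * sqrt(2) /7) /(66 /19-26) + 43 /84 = 38 * sqrt(2) /749 + 3403 /84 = 40.58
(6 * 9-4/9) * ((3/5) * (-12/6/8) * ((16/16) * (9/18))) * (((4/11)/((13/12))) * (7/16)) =-1687/2860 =-0.59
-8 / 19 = -0.42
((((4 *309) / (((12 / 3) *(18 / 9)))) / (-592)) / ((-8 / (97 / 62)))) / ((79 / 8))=29973 / 5799232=0.01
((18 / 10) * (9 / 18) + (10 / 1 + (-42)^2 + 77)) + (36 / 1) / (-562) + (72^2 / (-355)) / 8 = 369095613 / 199510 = 1850.01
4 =4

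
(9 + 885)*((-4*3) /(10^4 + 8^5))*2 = -149 /297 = -0.50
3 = 3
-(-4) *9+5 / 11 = 401 / 11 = 36.45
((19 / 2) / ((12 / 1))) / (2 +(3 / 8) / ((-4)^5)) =19456 / 49143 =0.40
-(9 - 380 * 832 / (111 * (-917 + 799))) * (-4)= 868084 / 6549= 132.55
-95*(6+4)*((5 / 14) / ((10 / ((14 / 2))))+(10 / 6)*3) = -9975 / 2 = -4987.50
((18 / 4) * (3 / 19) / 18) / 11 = 3 / 836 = 0.00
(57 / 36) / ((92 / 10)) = 0.17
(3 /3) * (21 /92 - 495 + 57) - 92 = -48739 /92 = -529.77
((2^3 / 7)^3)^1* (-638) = -952.35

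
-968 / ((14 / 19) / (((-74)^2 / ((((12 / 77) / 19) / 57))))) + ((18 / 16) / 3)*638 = -199968821459 / 4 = -49992205364.75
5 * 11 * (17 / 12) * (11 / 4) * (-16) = -10285 / 3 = -3428.33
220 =220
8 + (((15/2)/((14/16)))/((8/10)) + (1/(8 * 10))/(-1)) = 10473/560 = 18.70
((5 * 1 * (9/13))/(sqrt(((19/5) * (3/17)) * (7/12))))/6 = 15 * sqrt(11305)/1729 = 0.92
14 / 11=1.27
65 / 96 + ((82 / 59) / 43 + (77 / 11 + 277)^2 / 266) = 9844944397 / 32392416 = 303.93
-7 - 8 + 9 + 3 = -3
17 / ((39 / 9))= 51 / 13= 3.92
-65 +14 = -51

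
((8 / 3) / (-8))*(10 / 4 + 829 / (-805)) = -789 / 1610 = -0.49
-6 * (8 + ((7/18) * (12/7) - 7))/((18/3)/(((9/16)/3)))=-0.31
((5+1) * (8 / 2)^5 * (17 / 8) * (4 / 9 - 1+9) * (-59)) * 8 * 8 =-1248919552 / 3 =-416306517.33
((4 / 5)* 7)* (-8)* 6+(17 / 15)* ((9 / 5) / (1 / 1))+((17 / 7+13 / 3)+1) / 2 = -276023 / 1050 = -262.88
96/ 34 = 2.82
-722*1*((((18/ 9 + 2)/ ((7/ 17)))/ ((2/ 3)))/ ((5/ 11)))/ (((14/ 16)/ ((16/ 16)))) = -6480672/ 245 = -26451.72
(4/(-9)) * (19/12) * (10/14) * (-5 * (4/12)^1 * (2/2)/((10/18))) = 95/63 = 1.51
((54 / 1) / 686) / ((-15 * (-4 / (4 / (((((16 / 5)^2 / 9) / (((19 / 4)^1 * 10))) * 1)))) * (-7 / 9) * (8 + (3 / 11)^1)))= -3809025 / 111867392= -0.03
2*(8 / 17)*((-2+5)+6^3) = 3504 / 17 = 206.12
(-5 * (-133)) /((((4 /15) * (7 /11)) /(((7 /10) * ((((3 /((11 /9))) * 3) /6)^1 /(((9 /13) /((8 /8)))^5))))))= 246909845 /11664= 21168.54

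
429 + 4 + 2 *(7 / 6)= 1306 / 3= 435.33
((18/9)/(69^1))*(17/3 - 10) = -26/207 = -0.13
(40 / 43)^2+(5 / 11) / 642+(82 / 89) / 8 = 2280584789 / 2324259564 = 0.98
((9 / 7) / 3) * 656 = 1968 / 7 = 281.14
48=48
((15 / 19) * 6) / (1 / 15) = 1350 / 19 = 71.05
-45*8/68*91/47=-8190/799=-10.25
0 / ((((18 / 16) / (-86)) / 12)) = 0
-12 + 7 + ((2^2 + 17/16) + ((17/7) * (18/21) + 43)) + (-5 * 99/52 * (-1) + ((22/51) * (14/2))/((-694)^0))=29983147/519792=57.68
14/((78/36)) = 84/13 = 6.46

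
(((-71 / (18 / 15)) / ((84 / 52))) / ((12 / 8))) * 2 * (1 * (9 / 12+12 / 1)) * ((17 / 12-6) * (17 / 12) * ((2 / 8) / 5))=14671085 / 72576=202.15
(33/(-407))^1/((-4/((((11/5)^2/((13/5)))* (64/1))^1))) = 5808/2405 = 2.41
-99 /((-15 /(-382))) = -12606 /5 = -2521.20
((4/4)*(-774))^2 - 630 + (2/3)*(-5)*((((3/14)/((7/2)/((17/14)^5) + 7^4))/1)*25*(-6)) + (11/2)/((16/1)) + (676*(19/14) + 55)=152662946458208335/254684941728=599418.82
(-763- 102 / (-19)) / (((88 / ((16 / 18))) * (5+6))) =-14395 / 20691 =-0.70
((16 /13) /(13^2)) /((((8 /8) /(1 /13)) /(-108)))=-1728 /28561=-0.06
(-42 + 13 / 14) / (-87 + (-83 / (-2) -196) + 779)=-23 / 301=-0.08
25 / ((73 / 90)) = 30.82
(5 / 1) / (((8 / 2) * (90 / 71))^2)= 5041 / 25920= 0.19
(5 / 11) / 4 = 5 / 44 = 0.11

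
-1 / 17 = -0.06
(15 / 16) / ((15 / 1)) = 1 / 16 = 0.06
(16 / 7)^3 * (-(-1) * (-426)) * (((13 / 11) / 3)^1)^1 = -7561216 / 3773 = -2004.03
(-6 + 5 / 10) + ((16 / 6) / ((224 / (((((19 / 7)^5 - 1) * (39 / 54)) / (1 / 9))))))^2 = 6793629159867 / 55365148804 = 122.71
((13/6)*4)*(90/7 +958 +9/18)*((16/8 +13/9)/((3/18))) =1217866/7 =173980.86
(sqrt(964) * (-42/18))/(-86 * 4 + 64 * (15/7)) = 49 * sqrt(241)/2172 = 0.35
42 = 42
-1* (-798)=798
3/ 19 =0.16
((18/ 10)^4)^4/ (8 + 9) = 1853020188851841/ 2593994140625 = 714.35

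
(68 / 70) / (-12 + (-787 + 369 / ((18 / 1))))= -68 / 54495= -0.00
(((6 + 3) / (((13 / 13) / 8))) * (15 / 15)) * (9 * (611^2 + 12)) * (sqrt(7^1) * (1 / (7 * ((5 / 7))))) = 241919784 * sqrt(7) / 5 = 128011917.14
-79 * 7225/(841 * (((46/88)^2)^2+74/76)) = -8129414078720/12557266191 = -647.39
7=7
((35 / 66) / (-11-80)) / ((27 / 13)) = -5 / 1782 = -0.00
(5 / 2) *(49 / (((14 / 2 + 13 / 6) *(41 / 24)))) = 3528 / 451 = 7.82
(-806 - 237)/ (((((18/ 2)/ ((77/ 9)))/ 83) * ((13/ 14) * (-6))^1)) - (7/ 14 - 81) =93829981/ 6318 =14851.22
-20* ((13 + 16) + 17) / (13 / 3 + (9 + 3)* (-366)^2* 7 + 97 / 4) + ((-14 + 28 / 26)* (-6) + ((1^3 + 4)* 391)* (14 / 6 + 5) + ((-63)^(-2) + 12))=14358276937994407 / 995291321661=14426.21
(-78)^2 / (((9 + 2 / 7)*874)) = 1638 / 2185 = 0.75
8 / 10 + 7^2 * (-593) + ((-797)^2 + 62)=3031074 / 5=606214.80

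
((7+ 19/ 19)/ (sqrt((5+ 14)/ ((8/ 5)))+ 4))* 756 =64512/ 11 - 4032* sqrt(190)/ 11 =812.25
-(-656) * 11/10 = 3608/5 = 721.60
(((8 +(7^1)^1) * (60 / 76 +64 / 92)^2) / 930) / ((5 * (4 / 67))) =28220467 / 236801560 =0.12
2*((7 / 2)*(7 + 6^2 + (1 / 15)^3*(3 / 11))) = 3724882 / 12375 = 301.00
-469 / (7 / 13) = -871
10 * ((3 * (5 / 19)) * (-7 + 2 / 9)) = -3050 / 57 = -53.51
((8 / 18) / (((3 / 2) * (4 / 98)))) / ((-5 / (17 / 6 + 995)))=-586726 / 405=-1448.71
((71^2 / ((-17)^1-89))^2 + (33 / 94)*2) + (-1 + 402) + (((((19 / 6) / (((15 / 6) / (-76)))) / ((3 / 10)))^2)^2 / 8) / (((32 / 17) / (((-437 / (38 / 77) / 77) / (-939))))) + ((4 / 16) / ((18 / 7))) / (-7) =56126666878962407765 / 6506916207336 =8625693.81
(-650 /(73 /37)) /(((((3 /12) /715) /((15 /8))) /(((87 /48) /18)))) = -1246691875 /7008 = -177895.53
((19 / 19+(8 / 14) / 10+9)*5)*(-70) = -3520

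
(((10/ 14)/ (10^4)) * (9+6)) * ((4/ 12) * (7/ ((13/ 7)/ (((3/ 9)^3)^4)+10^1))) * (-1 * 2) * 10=-7/ 138176060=-0.00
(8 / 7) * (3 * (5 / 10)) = 12 / 7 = 1.71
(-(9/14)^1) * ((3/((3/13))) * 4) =-234/7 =-33.43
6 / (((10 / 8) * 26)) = 12 / 65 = 0.18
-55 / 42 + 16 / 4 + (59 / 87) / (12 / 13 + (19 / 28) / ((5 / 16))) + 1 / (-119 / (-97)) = 18098601 / 4859008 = 3.72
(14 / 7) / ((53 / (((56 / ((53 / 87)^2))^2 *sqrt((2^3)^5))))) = 45993136766976 *sqrt(2) / 418195493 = 155535.20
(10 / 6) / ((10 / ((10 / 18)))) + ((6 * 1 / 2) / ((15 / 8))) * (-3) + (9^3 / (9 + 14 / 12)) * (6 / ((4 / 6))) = 10551289 / 16470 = 640.64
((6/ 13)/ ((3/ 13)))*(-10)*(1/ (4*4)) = -1.25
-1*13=-13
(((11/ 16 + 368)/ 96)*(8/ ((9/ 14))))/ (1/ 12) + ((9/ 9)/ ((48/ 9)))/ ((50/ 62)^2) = 51642197/ 90000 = 573.80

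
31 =31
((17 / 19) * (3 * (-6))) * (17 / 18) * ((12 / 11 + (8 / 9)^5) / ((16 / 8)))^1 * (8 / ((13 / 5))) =-6179028080 / 160436133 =-38.51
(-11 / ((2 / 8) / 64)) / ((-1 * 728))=352 / 91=3.87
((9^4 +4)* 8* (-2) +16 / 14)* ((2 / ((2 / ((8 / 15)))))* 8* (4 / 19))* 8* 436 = -656544956416 / 1995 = -329095216.25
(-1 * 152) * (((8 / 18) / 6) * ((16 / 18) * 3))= -2432 / 81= -30.02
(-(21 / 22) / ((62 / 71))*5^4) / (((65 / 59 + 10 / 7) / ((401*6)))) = -92598368625 / 142538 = -649639.88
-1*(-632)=632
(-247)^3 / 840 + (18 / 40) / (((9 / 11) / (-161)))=-3028721 / 168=-18028.10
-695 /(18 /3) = -695 /6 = -115.83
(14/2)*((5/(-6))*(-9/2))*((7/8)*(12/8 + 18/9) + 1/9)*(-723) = -3854795/64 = -60231.17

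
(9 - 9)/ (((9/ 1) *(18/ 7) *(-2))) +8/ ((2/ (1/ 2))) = 2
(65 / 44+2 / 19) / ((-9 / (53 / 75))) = -2597 / 20900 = -0.12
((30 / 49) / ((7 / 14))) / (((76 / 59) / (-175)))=-22125 / 133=-166.35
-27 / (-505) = 0.05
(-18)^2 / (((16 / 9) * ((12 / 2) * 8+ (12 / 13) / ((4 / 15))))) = 3159 / 892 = 3.54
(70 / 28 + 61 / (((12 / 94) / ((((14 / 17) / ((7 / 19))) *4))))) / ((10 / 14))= 3052273 / 510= 5984.85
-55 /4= -13.75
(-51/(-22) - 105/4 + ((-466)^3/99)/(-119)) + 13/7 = 403738537/47124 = 8567.58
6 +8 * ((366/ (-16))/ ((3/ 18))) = -1092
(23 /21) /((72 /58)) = 667 /756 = 0.88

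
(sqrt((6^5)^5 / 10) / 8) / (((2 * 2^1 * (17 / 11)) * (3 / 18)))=4489613568 * sqrt(15) / 85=204567042.11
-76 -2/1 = -78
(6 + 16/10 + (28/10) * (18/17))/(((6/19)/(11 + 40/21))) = 2311901/5355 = 431.73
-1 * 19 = -19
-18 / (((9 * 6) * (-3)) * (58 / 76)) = 38 / 261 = 0.15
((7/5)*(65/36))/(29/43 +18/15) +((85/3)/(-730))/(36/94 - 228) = 16326172/12104787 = 1.35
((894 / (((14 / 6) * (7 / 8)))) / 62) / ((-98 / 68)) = -364752 / 74431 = -4.90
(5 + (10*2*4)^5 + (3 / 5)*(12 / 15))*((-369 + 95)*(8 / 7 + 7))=-1279426562139666 / 175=-7311008926512.38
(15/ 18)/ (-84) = -5/ 504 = -0.01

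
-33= -33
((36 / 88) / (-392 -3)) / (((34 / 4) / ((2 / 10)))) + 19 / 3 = 7017148 / 1107975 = 6.33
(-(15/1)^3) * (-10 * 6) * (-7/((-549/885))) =139387500/61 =2285040.98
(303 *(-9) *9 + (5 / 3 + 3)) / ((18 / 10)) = -368075 / 27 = -13632.41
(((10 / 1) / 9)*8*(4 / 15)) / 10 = 32 / 135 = 0.24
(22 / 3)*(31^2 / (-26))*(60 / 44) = -4805 / 13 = -369.62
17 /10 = 1.70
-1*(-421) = 421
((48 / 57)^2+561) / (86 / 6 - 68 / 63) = 12774951 / 301435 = 42.38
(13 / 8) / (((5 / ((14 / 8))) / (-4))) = -91 / 40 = -2.28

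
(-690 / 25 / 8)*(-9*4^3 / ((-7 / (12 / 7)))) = -119232 / 245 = -486.66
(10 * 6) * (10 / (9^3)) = 200 / 243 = 0.82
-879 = -879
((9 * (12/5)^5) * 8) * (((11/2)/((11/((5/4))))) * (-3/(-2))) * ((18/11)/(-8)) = -7558272/6875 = -1099.39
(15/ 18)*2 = 5/ 3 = 1.67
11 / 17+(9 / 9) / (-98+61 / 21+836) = 171506 / 264503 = 0.65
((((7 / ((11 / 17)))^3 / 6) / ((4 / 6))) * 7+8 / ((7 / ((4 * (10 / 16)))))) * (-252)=-744113439 / 1331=-559063.44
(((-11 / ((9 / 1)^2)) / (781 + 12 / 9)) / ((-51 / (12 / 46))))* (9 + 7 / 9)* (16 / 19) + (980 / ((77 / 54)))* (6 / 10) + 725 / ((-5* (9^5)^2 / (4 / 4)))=275766556354607187835 / 668746046390103693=412.36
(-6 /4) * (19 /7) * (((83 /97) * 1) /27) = -1577 /12222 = -0.13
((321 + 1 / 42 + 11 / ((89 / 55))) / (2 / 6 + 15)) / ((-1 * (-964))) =1225397 / 55252624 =0.02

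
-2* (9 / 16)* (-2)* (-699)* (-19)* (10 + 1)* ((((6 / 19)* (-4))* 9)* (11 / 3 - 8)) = 16193034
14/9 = 1.56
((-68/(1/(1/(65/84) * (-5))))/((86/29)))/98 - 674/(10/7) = -9201187/19565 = -470.29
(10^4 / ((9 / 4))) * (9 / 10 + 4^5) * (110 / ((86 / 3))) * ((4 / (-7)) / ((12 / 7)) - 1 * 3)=-22547800000 / 387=-58263049.10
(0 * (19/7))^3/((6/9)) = 0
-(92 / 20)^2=-529 / 25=-21.16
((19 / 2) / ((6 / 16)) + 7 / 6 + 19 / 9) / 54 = 515 / 972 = 0.53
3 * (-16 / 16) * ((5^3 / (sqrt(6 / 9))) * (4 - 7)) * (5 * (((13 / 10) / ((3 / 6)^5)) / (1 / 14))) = 1638000 * sqrt(6) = 4012264.20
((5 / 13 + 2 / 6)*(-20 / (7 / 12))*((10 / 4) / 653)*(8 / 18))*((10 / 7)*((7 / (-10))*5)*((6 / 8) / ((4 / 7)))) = 7000 / 25467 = 0.27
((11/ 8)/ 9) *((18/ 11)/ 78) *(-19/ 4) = -19/ 1248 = -0.02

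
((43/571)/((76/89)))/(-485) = -3827/21047060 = -0.00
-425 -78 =-503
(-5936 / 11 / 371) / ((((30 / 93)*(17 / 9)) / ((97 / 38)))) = -108252 / 17765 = -6.09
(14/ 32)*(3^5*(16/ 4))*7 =11907/ 4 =2976.75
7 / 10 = 0.70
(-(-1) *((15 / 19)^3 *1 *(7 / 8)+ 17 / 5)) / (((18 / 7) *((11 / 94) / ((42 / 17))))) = 2420335547 / 76957980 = 31.45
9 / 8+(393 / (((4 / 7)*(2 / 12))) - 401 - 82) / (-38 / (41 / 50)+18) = -84615 / 664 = -127.43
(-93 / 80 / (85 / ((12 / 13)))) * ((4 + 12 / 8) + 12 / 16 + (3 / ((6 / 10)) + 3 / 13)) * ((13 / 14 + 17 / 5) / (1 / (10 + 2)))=-151405767 / 20111000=-7.53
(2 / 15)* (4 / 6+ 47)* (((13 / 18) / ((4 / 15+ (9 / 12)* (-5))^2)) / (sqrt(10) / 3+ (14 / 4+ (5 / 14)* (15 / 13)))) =218996960 / 2100289697 - 55979560* sqrt(10) / 6300869091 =0.08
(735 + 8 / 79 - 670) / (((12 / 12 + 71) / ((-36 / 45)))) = -5143 / 7110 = -0.72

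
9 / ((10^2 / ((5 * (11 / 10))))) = 0.50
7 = 7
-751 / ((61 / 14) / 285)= -2996490 / 61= -49122.79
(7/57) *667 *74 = 345506/57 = 6061.51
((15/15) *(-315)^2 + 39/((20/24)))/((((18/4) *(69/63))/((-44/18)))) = -16986508/345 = -49236.26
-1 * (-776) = 776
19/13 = 1.46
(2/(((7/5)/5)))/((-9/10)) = -500/63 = -7.94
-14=-14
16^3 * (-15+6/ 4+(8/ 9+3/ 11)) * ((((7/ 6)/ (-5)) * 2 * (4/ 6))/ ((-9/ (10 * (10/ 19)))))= -1400913920/ 152361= -9194.70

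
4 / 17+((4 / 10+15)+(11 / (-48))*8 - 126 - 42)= -78641 / 510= -154.20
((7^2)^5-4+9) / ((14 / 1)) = 141237627 / 7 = 20176803.86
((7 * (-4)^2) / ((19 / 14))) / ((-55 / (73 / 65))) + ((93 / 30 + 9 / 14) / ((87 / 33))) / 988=-7143501 / 4242700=-1.68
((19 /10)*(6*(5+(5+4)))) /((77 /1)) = 2.07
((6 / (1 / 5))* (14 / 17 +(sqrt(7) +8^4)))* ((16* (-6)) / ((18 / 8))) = -89146880 / 17 -1280* sqrt(7) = -5247320.68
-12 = -12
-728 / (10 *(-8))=91 / 10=9.10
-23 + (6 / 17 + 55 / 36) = -21.12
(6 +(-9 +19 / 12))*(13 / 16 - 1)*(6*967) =49317 / 32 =1541.16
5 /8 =0.62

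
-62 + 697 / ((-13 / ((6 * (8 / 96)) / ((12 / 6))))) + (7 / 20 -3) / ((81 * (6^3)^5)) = -746656106431611569 / 9902095775170560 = -75.40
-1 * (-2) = 2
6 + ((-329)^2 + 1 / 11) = 1190718 / 11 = 108247.09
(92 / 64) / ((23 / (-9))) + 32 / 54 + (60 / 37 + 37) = 617809 / 15984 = 38.65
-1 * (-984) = 984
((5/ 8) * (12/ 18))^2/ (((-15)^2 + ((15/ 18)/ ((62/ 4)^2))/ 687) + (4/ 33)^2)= 665708725/ 862814864624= 0.00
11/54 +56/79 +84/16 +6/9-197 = -1622537/8532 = -190.17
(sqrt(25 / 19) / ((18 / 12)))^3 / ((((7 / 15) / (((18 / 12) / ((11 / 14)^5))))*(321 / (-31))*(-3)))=5954480000*sqrt(19) / 167964758379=0.15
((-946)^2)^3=716715535644767296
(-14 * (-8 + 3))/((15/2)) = 28/3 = 9.33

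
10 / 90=1 / 9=0.11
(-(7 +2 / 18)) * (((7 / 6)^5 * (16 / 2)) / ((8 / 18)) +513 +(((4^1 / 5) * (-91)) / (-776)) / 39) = -462542636 / 117855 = -3924.68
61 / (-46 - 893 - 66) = -61 / 1005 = -0.06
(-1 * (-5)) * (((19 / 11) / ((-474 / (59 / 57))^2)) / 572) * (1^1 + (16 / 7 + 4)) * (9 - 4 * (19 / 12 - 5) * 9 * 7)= 0.00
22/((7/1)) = 3.14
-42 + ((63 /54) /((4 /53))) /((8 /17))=-1757 /192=-9.15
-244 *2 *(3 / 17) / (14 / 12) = -8784 / 119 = -73.82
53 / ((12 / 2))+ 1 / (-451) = 23897 / 2706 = 8.83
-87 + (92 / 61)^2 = -315263 / 3721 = -84.73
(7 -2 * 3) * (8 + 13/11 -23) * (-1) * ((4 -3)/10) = 76/55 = 1.38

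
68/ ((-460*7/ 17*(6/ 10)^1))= -289/ 483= -0.60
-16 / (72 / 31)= -62 / 9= -6.89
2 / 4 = 1 / 2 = 0.50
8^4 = 4096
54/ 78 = 9/ 13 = 0.69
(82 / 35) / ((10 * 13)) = 41 / 2275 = 0.02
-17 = -17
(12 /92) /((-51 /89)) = -89 /391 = -0.23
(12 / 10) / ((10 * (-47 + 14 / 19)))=-19 / 7325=-0.00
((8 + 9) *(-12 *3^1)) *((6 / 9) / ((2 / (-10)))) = 2040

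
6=6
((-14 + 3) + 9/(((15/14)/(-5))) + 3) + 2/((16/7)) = -393/8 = -49.12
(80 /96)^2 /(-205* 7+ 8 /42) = -175 /361572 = -0.00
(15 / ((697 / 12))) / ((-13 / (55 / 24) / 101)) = -4.60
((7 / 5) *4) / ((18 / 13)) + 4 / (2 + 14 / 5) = 4.88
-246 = -246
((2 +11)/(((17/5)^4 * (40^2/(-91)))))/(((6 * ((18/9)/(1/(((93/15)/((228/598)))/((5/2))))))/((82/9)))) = -44305625/68602144896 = -0.00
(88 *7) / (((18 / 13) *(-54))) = -2002 / 243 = -8.24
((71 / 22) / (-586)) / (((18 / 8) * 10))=-71 / 290070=-0.00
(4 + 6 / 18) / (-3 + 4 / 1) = 4.33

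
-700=-700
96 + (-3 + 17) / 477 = 45806 / 477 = 96.03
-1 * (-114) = 114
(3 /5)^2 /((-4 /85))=-7.65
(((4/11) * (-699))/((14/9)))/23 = -12582/1771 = -7.10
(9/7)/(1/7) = 9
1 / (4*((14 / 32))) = 4 / 7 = 0.57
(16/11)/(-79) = -16/869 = -0.02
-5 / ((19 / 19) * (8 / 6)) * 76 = -285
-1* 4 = -4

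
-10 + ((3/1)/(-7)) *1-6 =-115/7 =-16.43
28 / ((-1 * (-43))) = 28 / 43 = 0.65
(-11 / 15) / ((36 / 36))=-11 / 15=-0.73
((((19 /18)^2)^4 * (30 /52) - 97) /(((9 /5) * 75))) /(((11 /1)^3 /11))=-9179195709019 /1560095818744320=-0.01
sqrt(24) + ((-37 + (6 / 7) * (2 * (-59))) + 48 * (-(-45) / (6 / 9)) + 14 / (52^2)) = 2 * sqrt(6) + 29356025 / 9464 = 3106.76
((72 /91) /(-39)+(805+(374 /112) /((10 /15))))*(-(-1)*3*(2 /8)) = 45994395 /75712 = 607.49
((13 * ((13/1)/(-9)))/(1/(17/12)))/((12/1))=-2873/1296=-2.22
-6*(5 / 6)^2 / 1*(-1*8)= 100 / 3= 33.33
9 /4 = 2.25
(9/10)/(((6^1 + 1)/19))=171/70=2.44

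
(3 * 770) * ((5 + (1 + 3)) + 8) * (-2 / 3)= -26180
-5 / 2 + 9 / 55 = -257 / 110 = -2.34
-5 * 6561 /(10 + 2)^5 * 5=-675 /1024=-0.66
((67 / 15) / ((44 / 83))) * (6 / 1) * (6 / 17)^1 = 16683 / 935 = 17.84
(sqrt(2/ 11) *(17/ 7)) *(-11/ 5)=-17 *sqrt(22)/ 35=-2.28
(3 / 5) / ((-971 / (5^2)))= -15 / 971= -0.02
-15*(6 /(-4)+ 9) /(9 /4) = -50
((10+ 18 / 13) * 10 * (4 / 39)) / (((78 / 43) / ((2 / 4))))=63640 / 19773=3.22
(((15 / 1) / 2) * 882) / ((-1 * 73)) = -6615 / 73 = -90.62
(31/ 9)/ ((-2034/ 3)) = -0.01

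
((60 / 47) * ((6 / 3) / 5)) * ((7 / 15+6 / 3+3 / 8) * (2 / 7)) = 682 / 1645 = 0.41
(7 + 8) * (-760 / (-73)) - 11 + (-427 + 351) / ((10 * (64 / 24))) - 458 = -315.69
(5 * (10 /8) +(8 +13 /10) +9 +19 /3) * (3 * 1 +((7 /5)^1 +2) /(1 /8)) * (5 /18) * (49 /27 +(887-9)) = 1329344053 /5832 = 227939.65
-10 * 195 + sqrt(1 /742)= -1950 + sqrt(742) /742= -1949.96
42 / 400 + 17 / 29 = 4009 / 5800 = 0.69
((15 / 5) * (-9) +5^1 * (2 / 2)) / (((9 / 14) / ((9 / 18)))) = -154 / 9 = -17.11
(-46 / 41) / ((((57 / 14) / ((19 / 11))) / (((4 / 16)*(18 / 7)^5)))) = -14486688 / 1082851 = -13.38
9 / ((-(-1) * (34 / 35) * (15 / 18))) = 189 / 17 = 11.12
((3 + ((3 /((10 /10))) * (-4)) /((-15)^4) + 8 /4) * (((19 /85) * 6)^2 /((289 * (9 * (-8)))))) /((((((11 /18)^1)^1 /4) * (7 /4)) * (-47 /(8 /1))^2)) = -262091776 /5595983765625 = -0.00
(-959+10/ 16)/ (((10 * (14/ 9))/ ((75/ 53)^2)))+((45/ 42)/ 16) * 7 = -38666715/ 314608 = -122.90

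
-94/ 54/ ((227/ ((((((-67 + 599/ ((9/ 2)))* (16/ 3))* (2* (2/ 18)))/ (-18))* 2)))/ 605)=541402400/ 13404123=40.39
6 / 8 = 3 / 4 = 0.75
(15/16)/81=5/432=0.01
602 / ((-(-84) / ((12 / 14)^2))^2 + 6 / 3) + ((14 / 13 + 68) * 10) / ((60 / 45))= 792557679 / 1529671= 518.12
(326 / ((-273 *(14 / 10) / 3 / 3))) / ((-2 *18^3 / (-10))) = -4075 / 619164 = -0.01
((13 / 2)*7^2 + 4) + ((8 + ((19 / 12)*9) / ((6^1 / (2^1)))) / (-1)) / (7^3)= 322.46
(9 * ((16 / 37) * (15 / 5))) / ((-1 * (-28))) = 108 / 259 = 0.42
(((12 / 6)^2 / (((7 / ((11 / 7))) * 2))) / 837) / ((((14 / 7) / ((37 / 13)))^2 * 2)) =15059 / 27724788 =0.00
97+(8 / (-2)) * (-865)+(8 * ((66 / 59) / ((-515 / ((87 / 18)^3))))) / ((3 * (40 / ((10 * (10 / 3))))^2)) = 10503980659 / 2953422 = 3556.55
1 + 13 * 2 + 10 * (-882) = -8793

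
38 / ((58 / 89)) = 1691 / 29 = 58.31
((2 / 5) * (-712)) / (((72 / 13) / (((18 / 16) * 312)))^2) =-22877361 / 20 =-1143868.05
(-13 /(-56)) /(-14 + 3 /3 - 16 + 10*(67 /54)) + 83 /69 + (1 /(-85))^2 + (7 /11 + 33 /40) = 364635295007 /137576947200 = 2.65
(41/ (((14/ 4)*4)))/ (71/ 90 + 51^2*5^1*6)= 0.00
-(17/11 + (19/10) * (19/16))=-6691/1760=-3.80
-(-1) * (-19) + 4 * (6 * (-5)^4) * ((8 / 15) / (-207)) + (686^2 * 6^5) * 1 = 757486368739 / 207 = 3659354438.35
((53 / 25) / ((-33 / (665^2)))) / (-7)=133931 / 33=4058.52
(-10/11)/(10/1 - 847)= 10/9207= 0.00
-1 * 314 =-314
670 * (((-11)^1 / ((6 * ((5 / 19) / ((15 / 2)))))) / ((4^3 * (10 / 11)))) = -154033 / 256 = -601.69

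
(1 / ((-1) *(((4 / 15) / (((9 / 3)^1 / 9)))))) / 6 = -5 / 24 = -0.21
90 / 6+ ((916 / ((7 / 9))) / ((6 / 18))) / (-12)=-1956 / 7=-279.43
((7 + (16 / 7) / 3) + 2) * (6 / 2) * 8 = 1640 / 7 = 234.29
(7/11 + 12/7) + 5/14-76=-11287/154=-73.29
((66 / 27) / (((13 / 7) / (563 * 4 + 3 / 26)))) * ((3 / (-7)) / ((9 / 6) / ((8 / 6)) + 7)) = -156.36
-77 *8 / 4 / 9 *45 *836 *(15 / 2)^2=-36209250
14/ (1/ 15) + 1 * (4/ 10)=1052/ 5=210.40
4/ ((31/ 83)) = 332/ 31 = 10.71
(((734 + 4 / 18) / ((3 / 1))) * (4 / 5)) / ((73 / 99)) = 290752 / 1095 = 265.53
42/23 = 1.83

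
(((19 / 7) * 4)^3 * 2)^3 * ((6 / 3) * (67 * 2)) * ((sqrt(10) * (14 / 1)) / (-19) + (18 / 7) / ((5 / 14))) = 6529044254654289936384 / 201768035 - 19090772674427748352 * sqrt(10) / 5764801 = 21886930289155.74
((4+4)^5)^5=37778931862957161709568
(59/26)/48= 59/1248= 0.05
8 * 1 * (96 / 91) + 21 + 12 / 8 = 5631 / 182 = 30.94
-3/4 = -0.75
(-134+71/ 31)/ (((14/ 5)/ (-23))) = 1081.90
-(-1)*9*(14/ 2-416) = -3681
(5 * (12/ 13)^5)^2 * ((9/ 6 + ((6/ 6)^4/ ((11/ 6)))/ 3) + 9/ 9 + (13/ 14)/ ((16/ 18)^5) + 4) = 93.82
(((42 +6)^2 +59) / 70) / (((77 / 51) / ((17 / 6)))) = 682907 / 10780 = 63.35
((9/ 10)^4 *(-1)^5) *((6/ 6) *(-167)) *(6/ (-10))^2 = 9861183/ 250000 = 39.44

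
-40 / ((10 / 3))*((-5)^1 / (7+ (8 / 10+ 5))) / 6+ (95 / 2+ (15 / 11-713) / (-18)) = 278203 / 3168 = 87.82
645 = 645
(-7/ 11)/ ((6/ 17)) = -119/ 66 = -1.80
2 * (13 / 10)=13 / 5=2.60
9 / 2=4.50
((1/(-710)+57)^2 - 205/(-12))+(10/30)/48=59268786121/18147600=3265.93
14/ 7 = 2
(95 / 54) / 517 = 95 / 27918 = 0.00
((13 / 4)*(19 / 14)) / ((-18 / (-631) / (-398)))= -31015543 / 504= -61538.78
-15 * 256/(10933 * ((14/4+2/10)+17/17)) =-38400/513851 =-0.07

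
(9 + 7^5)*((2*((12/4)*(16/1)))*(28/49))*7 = 6457344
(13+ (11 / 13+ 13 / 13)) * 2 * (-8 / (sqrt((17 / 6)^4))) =-111168 / 3757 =-29.59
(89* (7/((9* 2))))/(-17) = -623/306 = -2.04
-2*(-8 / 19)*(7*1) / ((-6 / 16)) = -896 / 57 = -15.72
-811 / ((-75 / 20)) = 216.27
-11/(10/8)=-44/5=-8.80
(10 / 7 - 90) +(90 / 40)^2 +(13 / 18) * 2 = -82721 / 1008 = -82.06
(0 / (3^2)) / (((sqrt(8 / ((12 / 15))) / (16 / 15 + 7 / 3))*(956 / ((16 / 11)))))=0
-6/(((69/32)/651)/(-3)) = 124992/23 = 5434.43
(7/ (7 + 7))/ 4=1/ 8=0.12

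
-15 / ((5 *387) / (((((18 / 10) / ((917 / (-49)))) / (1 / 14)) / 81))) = 98 / 760455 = 0.00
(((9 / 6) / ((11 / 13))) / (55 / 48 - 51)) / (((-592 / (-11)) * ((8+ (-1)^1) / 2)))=-117 / 619787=-0.00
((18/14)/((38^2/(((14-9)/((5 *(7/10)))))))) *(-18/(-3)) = 135/17689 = 0.01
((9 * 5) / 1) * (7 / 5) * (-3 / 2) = -94.50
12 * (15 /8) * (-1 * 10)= -225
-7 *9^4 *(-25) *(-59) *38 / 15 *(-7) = 1201297230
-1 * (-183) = 183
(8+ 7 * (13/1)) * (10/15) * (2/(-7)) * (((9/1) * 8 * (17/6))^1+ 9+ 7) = -29040/7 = -4148.57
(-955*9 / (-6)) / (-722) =-1.98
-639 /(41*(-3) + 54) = 213 /23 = 9.26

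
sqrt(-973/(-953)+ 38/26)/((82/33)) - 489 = -489+ 33* sqrt(95259021)/507949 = -488.37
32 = 32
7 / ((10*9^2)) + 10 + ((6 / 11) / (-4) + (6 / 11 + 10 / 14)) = 347152 / 31185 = 11.13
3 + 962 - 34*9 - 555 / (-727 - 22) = 494146 / 749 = 659.74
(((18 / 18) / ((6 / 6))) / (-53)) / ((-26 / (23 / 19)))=23 / 26182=0.00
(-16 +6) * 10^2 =-1000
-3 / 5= -0.60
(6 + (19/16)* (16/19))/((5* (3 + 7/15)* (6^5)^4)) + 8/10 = 253493651844366371/316867064805457920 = 0.80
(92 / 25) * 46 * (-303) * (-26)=33339696 / 25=1333587.84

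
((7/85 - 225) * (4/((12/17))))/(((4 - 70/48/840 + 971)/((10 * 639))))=-4691098368/561599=-8353.11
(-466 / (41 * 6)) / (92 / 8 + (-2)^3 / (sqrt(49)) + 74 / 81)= -88074 / 524021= -0.17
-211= -211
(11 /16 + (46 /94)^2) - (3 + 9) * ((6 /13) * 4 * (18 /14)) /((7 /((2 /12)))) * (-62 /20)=341013579 /112570640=3.03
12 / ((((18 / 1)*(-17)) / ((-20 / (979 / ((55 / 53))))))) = 200 / 240567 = 0.00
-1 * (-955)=955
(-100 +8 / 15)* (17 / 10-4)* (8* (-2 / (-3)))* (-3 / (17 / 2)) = -549056 / 1275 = -430.63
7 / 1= 7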